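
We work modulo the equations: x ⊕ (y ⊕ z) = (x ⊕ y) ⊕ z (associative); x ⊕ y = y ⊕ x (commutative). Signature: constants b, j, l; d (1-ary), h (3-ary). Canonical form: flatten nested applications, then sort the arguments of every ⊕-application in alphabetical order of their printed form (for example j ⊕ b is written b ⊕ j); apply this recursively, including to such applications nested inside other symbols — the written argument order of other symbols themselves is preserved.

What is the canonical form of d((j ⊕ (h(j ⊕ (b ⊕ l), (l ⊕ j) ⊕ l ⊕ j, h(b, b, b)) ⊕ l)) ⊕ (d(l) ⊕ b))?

Answer: d(b ⊕ d(l) ⊕ h(b ⊕ j ⊕ l, j ⊕ j ⊕ l ⊕ l, h(b, b, b)) ⊕ j ⊕ l)

Derivation:
Descend into:  (j ⊕ (h(j ⊕ (b ⊕ l), (l ⊕ j) ⊕ l ⊕ j, h(b, b, b)) ⊕ l)) ⊕ (d(l) ⊕ b)
Flatten:  j ⊕ h(j ⊕ (b ⊕ l), (l ⊕ j) ⊕ l ⊕ j, h(b, b, b)) ⊕ l ⊕ d(l) ⊕ b
Canonicalize subterm:  h(j ⊕ (b ⊕ l), (l ⊕ j) ⊕ l ⊕ j, h(b, b, b))  →  h(b ⊕ j ⊕ l, j ⊕ j ⊕ l ⊕ l, h(b, b, b))
Sort arguments:  b ⊕ d(l) ⊕ h(b ⊕ j ⊕ l, j ⊕ j ⊕ l ⊕ l, h(b, b, b)) ⊕ j ⊕ l
Reassemble:  d(b ⊕ d(l) ⊕ h(b ⊕ j ⊕ l, j ⊕ j ⊕ l ⊕ l, h(b, b, b)) ⊕ j ⊕ l)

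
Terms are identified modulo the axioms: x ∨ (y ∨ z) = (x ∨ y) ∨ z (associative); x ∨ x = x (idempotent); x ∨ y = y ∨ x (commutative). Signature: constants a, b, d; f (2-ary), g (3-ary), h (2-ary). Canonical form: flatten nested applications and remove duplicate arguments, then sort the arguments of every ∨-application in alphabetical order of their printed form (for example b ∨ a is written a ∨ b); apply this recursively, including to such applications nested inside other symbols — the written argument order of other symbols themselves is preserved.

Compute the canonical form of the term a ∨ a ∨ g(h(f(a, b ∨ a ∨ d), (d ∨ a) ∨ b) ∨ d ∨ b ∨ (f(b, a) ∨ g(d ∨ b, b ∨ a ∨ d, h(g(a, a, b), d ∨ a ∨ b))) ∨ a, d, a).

Simplify inside:  g(h(f(a, b ∨ a ∨ d), (d ∨ a) ∨ b) ∨ d ∨ b ∨ (f(b, a) ∨ g(d ∨ b, b ∨ a ∨ d, h(g(a, a, b), d ∨ a ∨ b))) ∨ a, d, a)  →  g(a ∨ b ∨ d ∨ f(b, a) ∨ g(b ∨ d, a ∨ b ∨ d, h(g(a, a, b), a ∨ b ∨ d)) ∨ h(f(a, a ∨ b ∨ d), a ∨ b ∨ d), d, a)
Drop duplicates:  drop duplicate a
Order the arguments:  a ∨ g(a ∨ b ∨ d ∨ f(b, a) ∨ g(b ∨ d, a ∨ b ∨ d, h(g(a, a, b), a ∨ b ∨ d)) ∨ h(f(a, a ∨ b ∨ d), a ∨ b ∨ d), d, a)

Answer: a ∨ g(a ∨ b ∨ d ∨ f(b, a) ∨ g(b ∨ d, a ∨ b ∨ d, h(g(a, a, b), a ∨ b ∨ d)) ∨ h(f(a, a ∨ b ∨ d), a ∨ b ∨ d), d, a)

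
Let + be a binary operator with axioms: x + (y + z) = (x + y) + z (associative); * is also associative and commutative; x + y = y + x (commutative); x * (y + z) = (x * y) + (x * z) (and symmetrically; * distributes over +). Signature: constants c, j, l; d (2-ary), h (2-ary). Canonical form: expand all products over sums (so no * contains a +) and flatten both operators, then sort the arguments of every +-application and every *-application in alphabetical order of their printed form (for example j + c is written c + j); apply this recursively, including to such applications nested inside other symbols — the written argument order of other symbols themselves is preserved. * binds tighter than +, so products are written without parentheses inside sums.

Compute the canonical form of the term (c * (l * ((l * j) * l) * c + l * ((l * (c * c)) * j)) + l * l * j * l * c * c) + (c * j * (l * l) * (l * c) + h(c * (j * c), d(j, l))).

Answer: c * c * c * j * l * l + c * c * j * l * l * l + c * c * j * l * l * l + c * c * j * l * l * l + h(c * c * j, d(j, l))

Derivation:
Expand:  c * c * j * l * l * l + c * c * c * j * l * l + c * c * j * l * l * l + c * c * j * l * l * l + h(c * c * j, d(j, l))
Sort:  c * c * c * j * l * l + c * c * j * l * l * l + c * c * j * l * l * l + c * c * j * l * l * l + h(c * c * j, d(j, l))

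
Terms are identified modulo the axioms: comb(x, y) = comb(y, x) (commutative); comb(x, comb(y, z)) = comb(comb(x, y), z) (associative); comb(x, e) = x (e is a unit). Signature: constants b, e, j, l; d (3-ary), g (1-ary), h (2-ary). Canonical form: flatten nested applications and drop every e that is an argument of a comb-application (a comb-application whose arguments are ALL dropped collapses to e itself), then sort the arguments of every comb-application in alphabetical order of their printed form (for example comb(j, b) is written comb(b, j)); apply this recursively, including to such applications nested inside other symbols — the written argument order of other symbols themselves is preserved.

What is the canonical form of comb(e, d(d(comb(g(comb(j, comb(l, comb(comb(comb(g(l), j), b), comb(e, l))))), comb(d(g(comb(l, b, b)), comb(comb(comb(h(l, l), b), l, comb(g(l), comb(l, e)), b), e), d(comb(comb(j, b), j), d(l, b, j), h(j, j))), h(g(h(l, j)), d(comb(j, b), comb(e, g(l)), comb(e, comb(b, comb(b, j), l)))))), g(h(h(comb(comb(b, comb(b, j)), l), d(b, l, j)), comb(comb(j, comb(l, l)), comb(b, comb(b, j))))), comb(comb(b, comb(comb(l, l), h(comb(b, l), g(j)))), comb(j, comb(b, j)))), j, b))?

Answer: d(d(comb(d(g(comb(b, b, l)), comb(b, b, g(l), h(l, l), l, l), d(comb(b, j, j), d(l, b, j), h(j, j))), g(comb(b, g(l), j, j, l, l)), h(g(h(l, j)), d(comb(b, j), g(l), comb(b, b, j, l)))), g(h(h(comb(b, b, j, l), d(b, l, j)), comb(b, b, j, j, l, l))), comb(b, b, h(comb(b, l), g(j)), j, j, l, l)), j, b)

Derivation:
Simplify inside:  d(d(comb(g(comb(j, comb(l, comb(comb(comb(g(l), j), b), comb(e, l))))), comb(d(g(comb(l, b, b)), comb(comb(comb(h(l, l), b), l, comb(g(l), comb(l, e)), b), e), d(comb(comb(j, b), j), d(l, b, j), h(j, j))), h(g(h(l, j)), d(comb(j, b), comb(e, g(l)), comb(e, comb(b, comb(b, j), l)))))), g(h(h(comb(comb(b, comb(b, j)), l), d(b, l, j)), comb(comb(j, comb(l, l)), comb(b, comb(b, j))))), comb(comb(b, comb(comb(l, l), h(comb(b, l), g(j)))), comb(j, comb(b, j)))), j, b)  →  d(d(comb(d(g(comb(b, b, l)), comb(b, b, g(l), h(l, l), l, l), d(comb(b, j, j), d(l, b, j), h(j, j))), g(comb(b, g(l), j, j, l, l)), h(g(h(l, j)), d(comb(b, j), g(l), comb(b, b, j, l)))), g(h(h(comb(b, b, j, l), d(b, l, j)), comb(b, b, j, j, l, l))), comb(b, b, h(comb(b, l), g(j)), j, j, l, l)), j, b)
Unit:  drop e
Order the arguments:  d(d(comb(d(g(comb(b, b, l)), comb(b, b, g(l), h(l, l), l, l), d(comb(b, j, j), d(l, b, j), h(j, j))), g(comb(b, g(l), j, j, l, l)), h(g(h(l, j)), d(comb(b, j), g(l), comb(b, b, j, l)))), g(h(h(comb(b, b, j, l), d(b, l, j)), comb(b, b, j, j, l, l))), comb(b, b, h(comb(b, l), g(j)), j, j, l, l)), j, b)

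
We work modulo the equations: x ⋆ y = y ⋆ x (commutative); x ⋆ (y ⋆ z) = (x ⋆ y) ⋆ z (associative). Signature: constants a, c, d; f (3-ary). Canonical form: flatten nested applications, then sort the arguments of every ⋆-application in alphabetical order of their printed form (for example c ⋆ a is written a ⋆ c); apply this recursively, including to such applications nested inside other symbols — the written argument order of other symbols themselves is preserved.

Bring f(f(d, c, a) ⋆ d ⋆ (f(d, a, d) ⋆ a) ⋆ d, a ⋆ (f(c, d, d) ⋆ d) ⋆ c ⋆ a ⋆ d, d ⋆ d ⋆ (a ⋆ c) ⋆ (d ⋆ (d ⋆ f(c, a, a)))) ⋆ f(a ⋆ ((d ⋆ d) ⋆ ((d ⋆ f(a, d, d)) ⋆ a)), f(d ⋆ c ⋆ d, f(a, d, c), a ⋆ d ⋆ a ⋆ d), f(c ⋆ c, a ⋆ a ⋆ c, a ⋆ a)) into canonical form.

Answer: f(a ⋆ a ⋆ d ⋆ d ⋆ d ⋆ f(a, d, d), f(c ⋆ d ⋆ d, f(a, d, c), a ⋆ a ⋆ d ⋆ d), f(c ⋆ c, a ⋆ a ⋆ c, a ⋆ a)) ⋆ f(a ⋆ d ⋆ d ⋆ f(d, a, d) ⋆ f(d, c, a), a ⋆ a ⋆ c ⋆ d ⋆ d ⋆ f(c, d, d), a ⋆ c ⋆ d ⋆ d ⋆ d ⋆ d ⋆ f(c, a, a))

Derivation:
Inside:  f(f(d, c, a) ⋆ d ⋆ (f(d, a, d) ⋆ a) ⋆ d, a ⋆ (f(c, d, d) ⋆ d) ⋆ c ⋆ a ⋆ d, d ⋆ d ⋆ (a ⋆ c) ⋆ (d ⋆ (d ⋆ f(c, a, a))))  →  f(a ⋆ d ⋆ d ⋆ f(d, a, d) ⋆ f(d, c, a), a ⋆ a ⋆ c ⋆ d ⋆ d ⋆ f(c, d, d), a ⋆ c ⋆ d ⋆ d ⋆ d ⋆ d ⋆ f(c, a, a))
Simplify inside:  f(a ⋆ ((d ⋆ d) ⋆ ((d ⋆ f(a, d, d)) ⋆ a)), f(d ⋆ c ⋆ d, f(a, d, c), a ⋆ d ⋆ a ⋆ d), f(c ⋆ c, a ⋆ a ⋆ c, a ⋆ a))  →  f(a ⋆ a ⋆ d ⋆ d ⋆ d ⋆ f(a, d, d), f(c ⋆ d ⋆ d, f(a, d, c), a ⋆ a ⋆ d ⋆ d), f(c ⋆ c, a ⋆ a ⋆ c, a ⋆ a))
Order the arguments:  f(a ⋆ a ⋆ d ⋆ d ⋆ d ⋆ f(a, d, d), f(c ⋆ d ⋆ d, f(a, d, c), a ⋆ a ⋆ d ⋆ d), f(c ⋆ c, a ⋆ a ⋆ c, a ⋆ a)) ⋆ f(a ⋆ d ⋆ d ⋆ f(d, a, d) ⋆ f(d, c, a), a ⋆ a ⋆ c ⋆ d ⋆ d ⋆ f(c, d, d), a ⋆ c ⋆ d ⋆ d ⋆ d ⋆ d ⋆ f(c, a, a))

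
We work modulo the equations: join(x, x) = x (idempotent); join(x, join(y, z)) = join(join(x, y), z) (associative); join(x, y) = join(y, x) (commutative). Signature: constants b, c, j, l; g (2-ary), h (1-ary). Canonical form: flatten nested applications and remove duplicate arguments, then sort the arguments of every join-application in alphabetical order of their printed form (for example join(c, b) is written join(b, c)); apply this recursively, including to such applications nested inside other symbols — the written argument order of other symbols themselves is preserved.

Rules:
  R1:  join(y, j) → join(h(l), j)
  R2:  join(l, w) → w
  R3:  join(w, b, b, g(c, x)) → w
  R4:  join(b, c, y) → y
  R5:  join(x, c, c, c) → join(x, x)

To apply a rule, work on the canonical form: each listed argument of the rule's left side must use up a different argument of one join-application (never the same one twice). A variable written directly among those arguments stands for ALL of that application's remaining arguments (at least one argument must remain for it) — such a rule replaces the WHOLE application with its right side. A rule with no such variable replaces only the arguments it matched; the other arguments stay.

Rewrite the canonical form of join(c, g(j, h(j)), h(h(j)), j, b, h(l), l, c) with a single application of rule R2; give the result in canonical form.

Answer: join(b, c, g(j, h(j)), h(h(j)), h(l), j)

Derivation:
Canonical form:  join(b, c, g(j, h(j)), h(h(j)), h(l), j, l)
R2 matches:  uses l;  w := join(b, c, g(j, h(j)), h(h(j)), h(l), j)
Every leftover argument binds to the variable; the entire application is replaced.
Giving:  join(b, c, g(j, h(j)), h(h(j)), h(l), j)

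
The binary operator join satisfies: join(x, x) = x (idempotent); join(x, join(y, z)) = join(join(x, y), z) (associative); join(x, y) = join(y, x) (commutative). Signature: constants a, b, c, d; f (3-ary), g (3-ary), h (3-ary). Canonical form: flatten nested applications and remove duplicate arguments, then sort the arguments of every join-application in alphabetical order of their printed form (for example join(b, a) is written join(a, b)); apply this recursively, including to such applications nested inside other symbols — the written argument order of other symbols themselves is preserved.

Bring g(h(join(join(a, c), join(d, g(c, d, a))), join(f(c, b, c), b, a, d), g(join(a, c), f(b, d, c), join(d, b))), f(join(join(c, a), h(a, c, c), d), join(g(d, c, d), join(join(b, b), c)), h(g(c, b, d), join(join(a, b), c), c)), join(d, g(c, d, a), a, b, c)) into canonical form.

Work inside:  join(g(d, c, d), join(join(b, b), c))
Merge nested applications:  join(g(d, c, d), b, b, c)
Drop duplicates:  drop duplicate b
Sort:  join(b, c, g(d, c, d))
Put back:  g(h(join(a, c, d, g(c, d, a)), join(a, b, d, f(c, b, c)), g(join(a, c), f(b, d, c), join(b, d))), f(join(a, c, d, h(a, c, c)), join(b, c, g(d, c, d)), h(g(c, b, d), join(a, b, c), c)), join(a, b, c, d, g(c, d, a)))

Answer: g(h(join(a, c, d, g(c, d, a)), join(a, b, d, f(c, b, c)), g(join(a, c), f(b, d, c), join(b, d))), f(join(a, c, d, h(a, c, c)), join(b, c, g(d, c, d)), h(g(c, b, d), join(a, b, c), c)), join(a, b, c, d, g(c, d, a)))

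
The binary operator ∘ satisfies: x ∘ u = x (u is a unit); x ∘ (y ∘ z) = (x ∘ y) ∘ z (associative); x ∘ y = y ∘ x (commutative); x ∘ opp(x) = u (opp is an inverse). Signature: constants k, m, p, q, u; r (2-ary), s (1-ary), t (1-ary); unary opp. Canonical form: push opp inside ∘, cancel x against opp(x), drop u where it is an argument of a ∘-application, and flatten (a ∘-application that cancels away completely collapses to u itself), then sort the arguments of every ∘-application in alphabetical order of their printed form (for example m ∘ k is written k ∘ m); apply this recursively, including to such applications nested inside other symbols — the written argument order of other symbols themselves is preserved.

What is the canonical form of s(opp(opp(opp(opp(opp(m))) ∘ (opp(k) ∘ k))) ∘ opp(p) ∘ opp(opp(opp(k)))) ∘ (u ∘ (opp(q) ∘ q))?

Answer: s(opp(k) ∘ opp(m) ∘ opp(p))

Derivation:
Push opp inside:  distribute opp over ∘ and collapse double opp
Cancel:  q cancels
Collect terms:  s(opp(k) ∘ opp(m) ∘ opp(p))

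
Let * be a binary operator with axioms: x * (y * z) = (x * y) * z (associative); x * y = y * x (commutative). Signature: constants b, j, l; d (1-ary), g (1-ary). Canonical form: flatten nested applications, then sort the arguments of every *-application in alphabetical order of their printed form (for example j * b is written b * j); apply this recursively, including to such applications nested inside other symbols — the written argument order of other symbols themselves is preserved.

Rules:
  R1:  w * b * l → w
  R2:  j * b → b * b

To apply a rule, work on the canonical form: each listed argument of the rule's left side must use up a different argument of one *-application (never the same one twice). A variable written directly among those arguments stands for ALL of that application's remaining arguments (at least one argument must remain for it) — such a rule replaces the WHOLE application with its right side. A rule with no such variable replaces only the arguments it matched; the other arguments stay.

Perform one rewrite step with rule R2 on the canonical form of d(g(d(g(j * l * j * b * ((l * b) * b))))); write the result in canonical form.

Answer: d(g(d(g(b * b * b * b * j * l * l))))

Derivation:
Canonical form:  d(g(d(g(b * b * b * j * j * l * l))))
Apply R2:  consuming b, j
Result:  d(g(d(g(b * b * b * b * j * l * l))))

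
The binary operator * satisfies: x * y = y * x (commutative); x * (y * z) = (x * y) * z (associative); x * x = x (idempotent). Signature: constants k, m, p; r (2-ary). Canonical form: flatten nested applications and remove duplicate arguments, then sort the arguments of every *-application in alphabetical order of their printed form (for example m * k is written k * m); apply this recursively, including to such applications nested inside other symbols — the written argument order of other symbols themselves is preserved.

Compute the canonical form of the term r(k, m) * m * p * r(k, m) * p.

Deduplicate:  drop duplicate r(k, m), p
Sort:  m * p * r(k, m)

Answer: m * p * r(k, m)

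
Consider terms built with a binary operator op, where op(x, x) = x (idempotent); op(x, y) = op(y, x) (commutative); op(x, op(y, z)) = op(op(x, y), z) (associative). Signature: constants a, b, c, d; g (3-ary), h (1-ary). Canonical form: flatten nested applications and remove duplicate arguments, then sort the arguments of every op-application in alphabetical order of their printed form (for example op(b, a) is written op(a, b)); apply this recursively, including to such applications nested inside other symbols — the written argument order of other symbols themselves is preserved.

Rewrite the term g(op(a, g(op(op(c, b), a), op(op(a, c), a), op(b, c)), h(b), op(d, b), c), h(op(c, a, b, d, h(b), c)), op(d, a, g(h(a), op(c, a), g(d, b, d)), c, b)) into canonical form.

Answer: g(op(a, b, c, d, g(op(a, b, c), op(a, c), op(b, c)), h(b)), h(op(a, b, c, d, h(b))), op(a, b, c, d, g(h(a), op(a, c), g(d, b, d))))

Derivation:
Focus inside:  op(a, g(op(op(c, b), a), op(op(a, c), a), op(b, c)), h(b), op(d, b), c)
Flatten:  op(a, g(op(op(c, b), a), op(op(a, c), a), op(b, c)), h(b), d, b, c)
Simplify inside:  g(op(op(c, b), a), op(op(a, c), a), op(b, c))  →  g(op(a, b, c), op(a, c), op(b, c))
Sort:  op(a, b, c, d, g(op(a, b, c), op(a, c), op(b, c)), h(b))
Rebuild:  g(op(a, b, c, d, g(op(a, b, c), op(a, c), op(b, c)), h(b)), h(op(a, b, c, d, h(b))), op(a, b, c, d, g(h(a), op(a, c), g(d, b, d))))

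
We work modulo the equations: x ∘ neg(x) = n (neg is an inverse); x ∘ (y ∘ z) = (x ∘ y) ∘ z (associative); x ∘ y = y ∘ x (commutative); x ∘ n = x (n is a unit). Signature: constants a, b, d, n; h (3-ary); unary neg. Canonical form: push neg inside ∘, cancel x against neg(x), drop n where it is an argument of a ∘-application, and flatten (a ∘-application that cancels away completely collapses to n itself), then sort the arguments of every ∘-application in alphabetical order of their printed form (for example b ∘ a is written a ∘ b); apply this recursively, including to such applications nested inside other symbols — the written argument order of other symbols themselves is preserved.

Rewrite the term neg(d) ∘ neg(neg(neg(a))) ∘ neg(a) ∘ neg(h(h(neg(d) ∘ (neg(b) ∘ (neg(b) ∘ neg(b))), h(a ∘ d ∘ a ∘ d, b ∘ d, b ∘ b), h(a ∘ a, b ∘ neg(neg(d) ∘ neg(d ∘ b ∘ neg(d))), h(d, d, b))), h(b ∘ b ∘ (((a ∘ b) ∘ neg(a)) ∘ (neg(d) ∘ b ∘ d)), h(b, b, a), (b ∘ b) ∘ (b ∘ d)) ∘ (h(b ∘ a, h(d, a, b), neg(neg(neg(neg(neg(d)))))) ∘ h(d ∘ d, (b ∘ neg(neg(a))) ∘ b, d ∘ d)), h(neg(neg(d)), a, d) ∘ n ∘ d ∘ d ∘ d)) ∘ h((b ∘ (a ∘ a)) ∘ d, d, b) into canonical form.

Push neg inside:  distribute neg over ∘ and collapse double neg
Collect:  neg(d) ∘ neg(a) ∘ neg(a) ∘ neg(h(h(neg(b) ∘ neg(b) ∘ neg(b) ∘ neg(d), h(a ∘ a ∘ d ∘ d, b ∘ d, b ∘ b), h(a ∘ a, b ∘ b ∘ d, h(d, d, b))), h(a ∘ b, h(d, a, b), neg(d)) ∘ h(b ∘ b ∘ b ∘ b, h(b, b, a), b ∘ b ∘ b ∘ d) ∘ h(d ∘ d, a ∘ b ∘ b, d ∘ d), d ∘ d ∘ d ∘ h(d, a, d))) ∘ h(a ∘ a ∘ b ∘ d, d, b)
Sort:  h(a ∘ a ∘ b ∘ d, d, b) ∘ neg(a) ∘ neg(a) ∘ neg(d) ∘ neg(h(h(neg(b) ∘ neg(b) ∘ neg(b) ∘ neg(d), h(a ∘ a ∘ d ∘ d, b ∘ d, b ∘ b), h(a ∘ a, b ∘ b ∘ d, h(d, d, b))), h(a ∘ b, h(d, a, b), neg(d)) ∘ h(b ∘ b ∘ b ∘ b, h(b, b, a), b ∘ b ∘ b ∘ d) ∘ h(d ∘ d, a ∘ b ∘ b, d ∘ d), d ∘ d ∘ d ∘ h(d, a, d)))

Answer: h(a ∘ a ∘ b ∘ d, d, b) ∘ neg(a) ∘ neg(a) ∘ neg(d) ∘ neg(h(h(neg(b) ∘ neg(b) ∘ neg(b) ∘ neg(d), h(a ∘ a ∘ d ∘ d, b ∘ d, b ∘ b), h(a ∘ a, b ∘ b ∘ d, h(d, d, b))), h(a ∘ b, h(d, a, b), neg(d)) ∘ h(b ∘ b ∘ b ∘ b, h(b, b, a), b ∘ b ∘ b ∘ d) ∘ h(d ∘ d, a ∘ b ∘ b, d ∘ d), d ∘ d ∘ d ∘ h(d, a, d)))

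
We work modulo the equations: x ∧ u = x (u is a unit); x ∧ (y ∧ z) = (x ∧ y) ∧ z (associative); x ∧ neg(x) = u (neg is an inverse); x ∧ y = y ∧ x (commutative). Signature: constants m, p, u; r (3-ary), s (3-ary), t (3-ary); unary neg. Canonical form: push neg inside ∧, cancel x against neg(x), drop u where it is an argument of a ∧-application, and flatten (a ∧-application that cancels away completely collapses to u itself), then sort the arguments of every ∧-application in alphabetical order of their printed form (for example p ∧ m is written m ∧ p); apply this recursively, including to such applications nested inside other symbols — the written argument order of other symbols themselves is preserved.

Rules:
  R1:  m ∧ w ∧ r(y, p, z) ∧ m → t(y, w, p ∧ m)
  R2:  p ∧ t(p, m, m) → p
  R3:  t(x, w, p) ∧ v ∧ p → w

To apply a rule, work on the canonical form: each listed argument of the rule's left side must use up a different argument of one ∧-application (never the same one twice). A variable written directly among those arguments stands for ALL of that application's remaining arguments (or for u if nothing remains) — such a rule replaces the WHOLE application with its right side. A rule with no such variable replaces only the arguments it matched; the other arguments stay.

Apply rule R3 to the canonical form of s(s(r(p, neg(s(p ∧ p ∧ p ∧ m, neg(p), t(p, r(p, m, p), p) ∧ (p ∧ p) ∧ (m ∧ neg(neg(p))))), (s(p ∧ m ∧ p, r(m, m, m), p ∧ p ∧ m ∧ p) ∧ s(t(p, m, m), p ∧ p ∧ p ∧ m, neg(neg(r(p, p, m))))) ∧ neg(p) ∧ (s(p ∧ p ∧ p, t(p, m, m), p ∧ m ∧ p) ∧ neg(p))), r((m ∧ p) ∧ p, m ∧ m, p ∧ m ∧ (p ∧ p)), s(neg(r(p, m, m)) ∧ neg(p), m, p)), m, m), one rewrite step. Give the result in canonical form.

Canonical form:  s(s(r(p, neg(s(m ∧ p ∧ p ∧ p, neg(p), m ∧ p ∧ p ∧ p ∧ t(p, r(p, m, p), p))), neg(p) ∧ neg(p) ∧ s(m ∧ p ∧ p, r(m, m, m), m ∧ p ∧ p ∧ p) ∧ s(p ∧ p ∧ p, t(p, m, m), m ∧ p ∧ p) ∧ s(t(p, m, m), m ∧ p ∧ p ∧ p, r(p, p, m))), r(m ∧ p ∧ p, m ∧ m, m ∧ p ∧ p ∧ p), s(neg(p) ∧ neg(r(p, m, m)), m, p)), m, m)
Match R3:  consume p, t(p, r(p, m, p), p);  v := m ∧ p ∧ p, w := r(p, m, p), x := p
The extension variable absorbs all remaining arguments, so the whole application is rewritten.
New term:  s(s(r(p, neg(s(m ∧ p ∧ p ∧ p, neg(p), r(p, m, p))), neg(p) ∧ neg(p) ∧ s(m ∧ p ∧ p, r(m, m, m), m ∧ p ∧ p ∧ p) ∧ s(p ∧ p ∧ p, t(p, m, m), m ∧ p ∧ p) ∧ s(t(p, m, m), m ∧ p ∧ p ∧ p, r(p, p, m))), r(m ∧ p ∧ p, m ∧ m, m ∧ p ∧ p ∧ p), s(neg(p) ∧ neg(r(p, m, m)), m, p)), m, m)

Answer: s(s(r(p, neg(s(m ∧ p ∧ p ∧ p, neg(p), r(p, m, p))), neg(p) ∧ neg(p) ∧ s(m ∧ p ∧ p, r(m, m, m), m ∧ p ∧ p ∧ p) ∧ s(p ∧ p ∧ p, t(p, m, m), m ∧ p ∧ p) ∧ s(t(p, m, m), m ∧ p ∧ p ∧ p, r(p, p, m))), r(m ∧ p ∧ p, m ∧ m, m ∧ p ∧ p ∧ p), s(neg(p) ∧ neg(r(p, m, m)), m, p)), m, m)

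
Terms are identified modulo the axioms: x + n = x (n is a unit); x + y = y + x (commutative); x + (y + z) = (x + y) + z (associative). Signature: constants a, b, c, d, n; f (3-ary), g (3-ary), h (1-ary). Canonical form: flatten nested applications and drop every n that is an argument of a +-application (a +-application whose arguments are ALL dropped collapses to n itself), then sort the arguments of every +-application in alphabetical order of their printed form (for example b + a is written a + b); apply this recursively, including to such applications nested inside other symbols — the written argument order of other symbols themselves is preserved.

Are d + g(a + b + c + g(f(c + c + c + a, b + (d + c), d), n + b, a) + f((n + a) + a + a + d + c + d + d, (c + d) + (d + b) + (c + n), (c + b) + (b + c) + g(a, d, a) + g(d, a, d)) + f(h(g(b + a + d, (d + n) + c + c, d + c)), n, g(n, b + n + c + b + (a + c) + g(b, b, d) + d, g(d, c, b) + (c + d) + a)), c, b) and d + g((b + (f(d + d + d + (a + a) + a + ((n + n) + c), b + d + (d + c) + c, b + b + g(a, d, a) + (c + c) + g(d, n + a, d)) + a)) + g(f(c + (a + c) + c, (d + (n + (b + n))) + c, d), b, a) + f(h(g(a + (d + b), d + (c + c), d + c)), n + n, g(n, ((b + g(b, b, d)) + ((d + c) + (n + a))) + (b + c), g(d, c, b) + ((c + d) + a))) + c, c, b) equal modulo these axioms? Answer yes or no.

Left:  d + g(a + b + c + g(f(c + c + c + a, b + (d + c), d), n + b, a) + f((n + a) + a + a + d + c + d + d, (c + d) + (d + b) + (c + n), (c + b) + (b + c) + g(a, d, a) + g(d, a, d)) + f(h(g(b + a + d, (d + n) + c + c, d + c)), n, g(n, b + n + c + b + (a + c) + g(b, b, d) + d, g(d, c, b) + (c + d) + a)), c, b)
  Canonicalize subterm:  g(a + b + c + g(f(c + c + c + a, b + (d + c), d), n + b, a) + f((n + a) + a + a + d + c + d + d, (c + d) + (d + b) + (c + n), (c + b) + (b + c) + g(a, d, a) + g(d, a, d)) + f(h(g(b + a + d, (d + n) + c + c, d + c)), n, g(n, b + n + c + b + (a + c) + g(b, b, d) + d, g(d, c, b) + (c + d) + a)), c, b)  →  g(a + b + c + f(a + a + a + c + d + d + d, b + c + c + d + d, b + b + c + c + g(a, d, a) + g(d, a, d)) + f(h(g(a + b + d, c + c + d, c + d)), n, g(n, a + b + b + c + c + d + g(b, b, d), a + c + d + g(d, c, b))) + g(f(a + c + c + c, b + c + d, d), b, a), c, b)
  Sort arguments:  d + g(a + b + c + f(a + a + a + c + d + d + d, b + c + c + d + d, b + b + c + c + g(a, d, a) + g(d, a, d)) + f(h(g(a + b + d, c + c + d, c + d)), n, g(n, a + b + b + c + c + d + g(b, b, d), a + c + d + g(d, c, b))) + g(f(a + c + c + c, b + c + d, d), b, a), c, b)
Right:  d + g((b + (f(d + d + d + (a + a) + a + ((n + n) + c), b + d + (d + c) + c, b + b + g(a, d, a) + (c + c) + g(d, n + a, d)) + a)) + g(f(c + (a + c) + c, (d + (n + (b + n))) + c, d), b, a) + f(h(g(a + (d + b), d + (c + c), d + c)), n + n, g(n, ((b + g(b, b, d)) + ((d + c) + (n + a))) + (b + c), g(d, c, b) + ((c + d) + a))) + c, c, b)
  Canonicalize subterm:  g((b + (f(d + d + d + (a + a) + a + ((n + n) + c), b + d + (d + c) + c, b + b + g(a, d, a) + (c + c) + g(d, n + a, d)) + a)) + g(f(c + (a + c) + c, (d + (n + (b + n))) + c, d), b, a) + f(h(g(a + (d + b), d + (c + c), d + c)), n + n, g(n, ((b + g(b, b, d)) + ((d + c) + (n + a))) + (b + c), g(d, c, b) + ((c + d) + a))) + c, c, b)  →  g(a + b + c + f(a + a + a + c + d + d + d, b + c + c + d + d, b + b + c + c + g(a, d, a) + g(d, a, d)) + f(h(g(a + b + d, c + c + d, c + d)), n, g(n, a + b + b + c + c + d + g(b, b, d), a + c + d + g(d, c, b))) + g(f(a + c + c + c, b + c + d, d), b, a), c, b)
  Sort arguments:  d + g(a + b + c + f(a + a + a + c + d + d + d, b + c + c + d + d, b + b + c + c + g(a, d, a) + g(d, a, d)) + f(h(g(a + b + d, c + c + d, c + d)), n, g(n, a + b + b + c + c + d + g(b, b, d), a + c + d + g(d, c, b))) + g(f(a + c + c + c, b + c + d, d), b, a), c, b)

Answer: yes — both canonical forms are d + g(a + b + c + f(a + a + a + c + d + d + d, b + c + c + d + d, b + b + c + c + g(a, d, a) + g(d, a, d)) + f(h(g(a + b + d, c + c + d, c + d)), n, g(n, a + b + b + c + c + d + g(b, b, d), a + c + d + g(d, c, b))) + g(f(a + c + c + c, b + c + d, d), b, a), c, b)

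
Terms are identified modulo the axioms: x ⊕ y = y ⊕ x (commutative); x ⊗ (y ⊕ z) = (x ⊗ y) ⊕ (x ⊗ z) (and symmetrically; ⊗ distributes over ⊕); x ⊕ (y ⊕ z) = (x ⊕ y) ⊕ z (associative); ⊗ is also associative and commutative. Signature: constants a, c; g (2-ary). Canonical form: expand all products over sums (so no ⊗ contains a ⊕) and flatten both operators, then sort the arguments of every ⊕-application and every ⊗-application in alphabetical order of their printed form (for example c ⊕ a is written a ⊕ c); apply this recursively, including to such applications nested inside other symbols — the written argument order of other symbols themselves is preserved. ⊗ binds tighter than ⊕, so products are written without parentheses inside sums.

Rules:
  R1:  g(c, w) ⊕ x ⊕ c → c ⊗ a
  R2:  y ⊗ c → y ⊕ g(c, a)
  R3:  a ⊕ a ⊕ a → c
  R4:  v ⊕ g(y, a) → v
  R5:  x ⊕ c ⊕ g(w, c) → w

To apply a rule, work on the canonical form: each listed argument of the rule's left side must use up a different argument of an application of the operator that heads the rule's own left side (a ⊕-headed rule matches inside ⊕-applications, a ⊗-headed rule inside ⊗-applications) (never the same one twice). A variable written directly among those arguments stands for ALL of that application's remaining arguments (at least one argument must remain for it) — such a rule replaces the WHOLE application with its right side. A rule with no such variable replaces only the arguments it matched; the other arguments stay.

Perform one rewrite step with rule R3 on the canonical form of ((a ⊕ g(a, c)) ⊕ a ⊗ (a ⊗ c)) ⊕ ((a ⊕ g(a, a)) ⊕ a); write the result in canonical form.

Answer: a ⊗ a ⊗ c ⊕ c ⊕ g(a, a) ⊕ g(a, c)

Derivation:
Canonical form:  a ⊕ a ⊕ a ⊕ a ⊗ a ⊗ c ⊕ g(a, a) ⊕ g(a, c)
R3 matches:  uses a, a, a
New term:  a ⊗ a ⊗ c ⊕ c ⊕ g(a, a) ⊕ g(a, c)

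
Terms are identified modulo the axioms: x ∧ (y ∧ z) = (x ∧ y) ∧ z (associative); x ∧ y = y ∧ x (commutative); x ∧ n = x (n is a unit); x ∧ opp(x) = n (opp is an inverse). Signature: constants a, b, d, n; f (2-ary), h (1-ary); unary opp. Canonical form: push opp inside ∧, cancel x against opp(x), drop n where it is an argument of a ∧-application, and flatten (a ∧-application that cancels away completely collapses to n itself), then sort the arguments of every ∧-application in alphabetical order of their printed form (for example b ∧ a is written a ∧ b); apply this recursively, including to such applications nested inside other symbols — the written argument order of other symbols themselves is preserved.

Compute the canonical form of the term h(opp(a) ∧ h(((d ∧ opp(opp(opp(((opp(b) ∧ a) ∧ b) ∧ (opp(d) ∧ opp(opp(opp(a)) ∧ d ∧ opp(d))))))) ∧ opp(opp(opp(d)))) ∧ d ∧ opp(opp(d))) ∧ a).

Answer: h(h(d ∧ d ∧ d))

Derivation:
Work inside:  opp(a) ∧ h(((d ∧ opp(opp(opp(((opp(b) ∧ a) ∧ b) ∧ (opp(d) ∧ opp(opp(opp(a)) ∧ d ∧ opp(d))))))) ∧ opp(opp(opp(d)))) ∧ d ∧ opp(opp(d))) ∧ a
Push opp inside:  distribute opp over ∧ and collapse double opp
Cancel:  a cancels
Collect:  h(d ∧ d ∧ d)
Rebuild:  h(h(d ∧ d ∧ d))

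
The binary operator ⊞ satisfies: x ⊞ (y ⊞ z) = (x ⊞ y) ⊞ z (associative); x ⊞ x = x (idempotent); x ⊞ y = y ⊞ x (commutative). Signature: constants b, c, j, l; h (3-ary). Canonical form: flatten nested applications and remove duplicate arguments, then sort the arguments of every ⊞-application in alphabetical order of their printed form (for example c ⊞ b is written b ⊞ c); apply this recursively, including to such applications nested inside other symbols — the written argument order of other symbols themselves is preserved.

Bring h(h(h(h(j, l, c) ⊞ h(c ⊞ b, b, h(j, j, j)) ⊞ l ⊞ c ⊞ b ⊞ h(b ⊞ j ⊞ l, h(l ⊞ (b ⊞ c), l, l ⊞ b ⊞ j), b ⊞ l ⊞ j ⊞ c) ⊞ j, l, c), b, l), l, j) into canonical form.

Answer: h(h(h(b ⊞ c ⊞ h(b ⊞ c, b, h(j, j, j)) ⊞ h(b ⊞ j ⊞ l, h(b ⊞ c ⊞ l, l, b ⊞ j ⊞ l), b ⊞ c ⊞ j ⊞ l) ⊞ h(j, l, c) ⊞ j ⊞ l, l, c), b, l), l, j)

Derivation:
Focus inside:  h(j, l, c) ⊞ h(c ⊞ b, b, h(j, j, j)) ⊞ l ⊞ c ⊞ b ⊞ h(b ⊞ j ⊞ l, h(l ⊞ (b ⊞ c), l, l ⊞ b ⊞ j), b ⊞ l ⊞ j ⊞ c) ⊞ j
Simplify inside:  h(c ⊞ b, b, h(j, j, j))  →  h(b ⊞ c, b, h(j, j, j))
Simplify inside:  h(b ⊞ j ⊞ l, h(l ⊞ (b ⊞ c), l, l ⊞ b ⊞ j), b ⊞ l ⊞ j ⊞ c)  →  h(b ⊞ j ⊞ l, h(b ⊞ c ⊞ l, l, b ⊞ j ⊞ l), b ⊞ c ⊞ j ⊞ l)
Sort arguments:  b ⊞ c ⊞ h(b ⊞ c, b, h(j, j, j)) ⊞ h(b ⊞ j ⊞ l, h(b ⊞ c ⊞ l, l, b ⊞ j ⊞ l), b ⊞ c ⊞ j ⊞ l) ⊞ h(j, l, c) ⊞ j ⊞ l
Put back:  h(h(h(b ⊞ c ⊞ h(b ⊞ c, b, h(j, j, j)) ⊞ h(b ⊞ j ⊞ l, h(b ⊞ c ⊞ l, l, b ⊞ j ⊞ l), b ⊞ c ⊞ j ⊞ l) ⊞ h(j, l, c) ⊞ j ⊞ l, l, c), b, l), l, j)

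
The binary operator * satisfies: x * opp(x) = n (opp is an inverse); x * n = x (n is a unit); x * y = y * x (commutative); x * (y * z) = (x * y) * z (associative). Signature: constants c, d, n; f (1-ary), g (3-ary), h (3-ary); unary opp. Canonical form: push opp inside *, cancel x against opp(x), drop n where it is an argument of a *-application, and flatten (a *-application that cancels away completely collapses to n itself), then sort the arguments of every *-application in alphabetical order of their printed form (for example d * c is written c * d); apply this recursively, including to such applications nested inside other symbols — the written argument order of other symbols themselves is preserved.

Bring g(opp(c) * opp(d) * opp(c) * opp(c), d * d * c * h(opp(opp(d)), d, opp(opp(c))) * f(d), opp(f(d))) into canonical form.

Answer: g(opp(c) * opp(c) * opp(c) * opp(d), c * d * d * f(d) * h(d, d, c), opp(f(d)))

Derivation:
Descend into:  d * d * c * h(opp(opp(d)), d, opp(opp(c))) * f(d)
Push opp inside:  distribute opp over * and collapse double opp
Combine occurrences:  d * d * c * h(d, d, c) * f(d)
Sort arguments:  c * d * d * f(d) * h(d, d, c)
Rebuild:  g(opp(c) * opp(c) * opp(c) * opp(d), c * d * d * f(d) * h(d, d, c), opp(f(d)))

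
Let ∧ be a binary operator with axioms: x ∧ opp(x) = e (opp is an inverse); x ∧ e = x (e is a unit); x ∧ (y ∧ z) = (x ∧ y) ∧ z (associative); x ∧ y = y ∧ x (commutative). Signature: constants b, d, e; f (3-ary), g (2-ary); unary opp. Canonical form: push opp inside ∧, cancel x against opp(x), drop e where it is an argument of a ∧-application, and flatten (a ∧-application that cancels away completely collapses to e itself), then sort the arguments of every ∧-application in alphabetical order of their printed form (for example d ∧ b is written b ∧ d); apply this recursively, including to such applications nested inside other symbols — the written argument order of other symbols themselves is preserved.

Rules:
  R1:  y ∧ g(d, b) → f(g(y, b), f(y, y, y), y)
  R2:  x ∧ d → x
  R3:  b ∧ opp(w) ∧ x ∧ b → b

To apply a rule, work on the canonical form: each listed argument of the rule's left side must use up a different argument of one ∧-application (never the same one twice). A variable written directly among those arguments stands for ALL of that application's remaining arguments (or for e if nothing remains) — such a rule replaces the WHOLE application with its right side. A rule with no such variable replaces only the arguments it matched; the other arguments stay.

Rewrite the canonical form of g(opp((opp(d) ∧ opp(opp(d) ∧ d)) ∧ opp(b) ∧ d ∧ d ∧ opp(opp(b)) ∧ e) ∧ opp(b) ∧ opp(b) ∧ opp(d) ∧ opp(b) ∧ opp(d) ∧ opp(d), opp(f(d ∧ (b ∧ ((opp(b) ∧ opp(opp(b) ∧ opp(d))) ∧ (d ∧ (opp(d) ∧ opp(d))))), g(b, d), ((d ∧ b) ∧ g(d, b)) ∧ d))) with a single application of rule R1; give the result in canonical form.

Canonical form:  g(opp(b) ∧ opp(b) ∧ opp(b) ∧ opp(d) ∧ opp(d) ∧ opp(d) ∧ opp(d), opp(f(b ∧ d, g(b, d), b ∧ d ∧ d ∧ g(d, b))))
R1 matches:  uses g(d, b);  y := b ∧ d ∧ d
The variable takes the whole remainder — replace the entire application.
Result:  g(opp(b) ∧ opp(b) ∧ opp(b) ∧ opp(d) ∧ opp(d) ∧ opp(d) ∧ opp(d), opp(f(b ∧ d, g(b, d), f(g(b ∧ d ∧ d, b), f(b ∧ d ∧ d, b ∧ d ∧ d, b ∧ d ∧ d), b ∧ d ∧ d))))

Answer: g(opp(b) ∧ opp(b) ∧ opp(b) ∧ opp(d) ∧ opp(d) ∧ opp(d) ∧ opp(d), opp(f(b ∧ d, g(b, d), f(g(b ∧ d ∧ d, b), f(b ∧ d ∧ d, b ∧ d ∧ d, b ∧ d ∧ d), b ∧ d ∧ d))))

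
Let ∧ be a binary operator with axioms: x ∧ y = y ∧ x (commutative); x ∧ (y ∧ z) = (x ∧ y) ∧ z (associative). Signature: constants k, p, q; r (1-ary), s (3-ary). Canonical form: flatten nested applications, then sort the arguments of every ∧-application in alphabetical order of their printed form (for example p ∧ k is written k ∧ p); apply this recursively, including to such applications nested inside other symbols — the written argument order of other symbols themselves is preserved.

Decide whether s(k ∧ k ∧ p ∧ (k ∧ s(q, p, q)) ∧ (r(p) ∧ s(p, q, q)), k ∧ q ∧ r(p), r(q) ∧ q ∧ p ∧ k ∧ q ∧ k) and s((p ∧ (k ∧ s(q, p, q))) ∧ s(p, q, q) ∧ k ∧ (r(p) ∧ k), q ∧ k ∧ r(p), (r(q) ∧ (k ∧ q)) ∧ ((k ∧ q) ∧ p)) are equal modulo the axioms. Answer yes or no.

Left:  s(k ∧ k ∧ p ∧ (k ∧ s(q, p, q)) ∧ (r(p) ∧ s(p, q, q)), k ∧ q ∧ r(p), r(q) ∧ q ∧ p ∧ k ∧ q ∧ k)
  Descend into:  k ∧ k ∧ p ∧ (k ∧ s(q, p, q)) ∧ (r(p) ∧ s(p, q, q))
  Merge nested applications:  k ∧ k ∧ p ∧ k ∧ s(q, p, q) ∧ r(p) ∧ s(p, q, q)
  Order the arguments:  k ∧ k ∧ k ∧ p ∧ r(p) ∧ s(p, q, q) ∧ s(q, p, q)
  Put back:  s(k ∧ k ∧ k ∧ p ∧ r(p) ∧ s(p, q, q) ∧ s(q, p, q), k ∧ q ∧ r(p), k ∧ k ∧ p ∧ q ∧ q ∧ r(q))
Right:  s((p ∧ (k ∧ s(q, p, q))) ∧ s(p, q, q) ∧ k ∧ (r(p) ∧ k), q ∧ k ∧ r(p), (r(q) ∧ (k ∧ q)) ∧ ((k ∧ q) ∧ p))
  Descend into:  (p ∧ (k ∧ s(q, p, q))) ∧ s(p, q, q) ∧ k ∧ (r(p) ∧ k)
  Merge nested applications:  p ∧ k ∧ s(q, p, q) ∧ s(p, q, q) ∧ k ∧ r(p) ∧ k
  Sort:  k ∧ k ∧ k ∧ p ∧ r(p) ∧ s(p, q, q) ∧ s(q, p, q)
  Reassemble:  s(k ∧ k ∧ k ∧ p ∧ r(p) ∧ s(p, q, q) ∧ s(q, p, q), k ∧ q ∧ r(p), k ∧ k ∧ p ∧ q ∧ q ∧ r(q))

Answer: yes — both canonical forms are s(k ∧ k ∧ k ∧ p ∧ r(p) ∧ s(p, q, q) ∧ s(q, p, q), k ∧ q ∧ r(p), k ∧ k ∧ p ∧ q ∧ q ∧ r(q))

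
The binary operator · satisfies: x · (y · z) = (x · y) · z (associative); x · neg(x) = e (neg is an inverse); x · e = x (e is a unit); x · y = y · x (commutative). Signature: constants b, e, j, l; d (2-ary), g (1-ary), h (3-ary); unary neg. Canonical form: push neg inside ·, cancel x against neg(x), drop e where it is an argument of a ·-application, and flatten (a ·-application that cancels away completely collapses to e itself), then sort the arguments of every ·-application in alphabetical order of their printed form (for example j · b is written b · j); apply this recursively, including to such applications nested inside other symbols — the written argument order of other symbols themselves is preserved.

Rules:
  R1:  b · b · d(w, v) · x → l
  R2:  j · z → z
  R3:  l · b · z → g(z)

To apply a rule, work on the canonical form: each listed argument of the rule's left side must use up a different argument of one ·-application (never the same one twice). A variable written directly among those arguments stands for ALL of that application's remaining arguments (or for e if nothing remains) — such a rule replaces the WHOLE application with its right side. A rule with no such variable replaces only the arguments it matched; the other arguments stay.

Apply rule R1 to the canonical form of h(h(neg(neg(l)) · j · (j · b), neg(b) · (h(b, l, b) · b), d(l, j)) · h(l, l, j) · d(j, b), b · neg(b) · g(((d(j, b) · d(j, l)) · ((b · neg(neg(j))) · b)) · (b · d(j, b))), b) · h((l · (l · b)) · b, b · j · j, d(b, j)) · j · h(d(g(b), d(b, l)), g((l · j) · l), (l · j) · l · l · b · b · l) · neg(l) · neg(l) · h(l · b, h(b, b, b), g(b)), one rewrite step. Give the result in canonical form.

Answer: h(b · b · l · l, b · j · j, d(b, j)) · h(b · l, h(b, b, b), g(b)) · h(d(g(b), d(b, l)), g(j · l · l), b · b · j · l · l · l · l) · h(d(j, b) · h(b · j · j · l, h(b, l, b), d(l, j)) · h(l, l, j), g(l), b) · j · neg(l) · neg(l)

Derivation:
Canonical form:  h(b · b · l · l, b · j · j, d(b, j)) · h(b · l, h(b, b, b), g(b)) · h(d(g(b), d(b, l)), g(j · l · l), b · b · j · l · l · l · l) · h(d(j, b) · h(b · j · j · l, h(b, l, b), d(l, j)) · h(l, l, j), g(b · b · b · d(j, b) · d(j, b) · d(j, l) · j), b) · j · neg(l) · neg(l)
Match R1:  consume b, b, d(j, b);  v := b, w := j, x := b · d(j, b) · d(j, l) · j
Every leftover argument binds to the variable; the entire application is replaced.
Result:  h(b · b · l · l, b · j · j, d(b, j)) · h(b · l, h(b, b, b), g(b)) · h(d(g(b), d(b, l)), g(j · l · l), b · b · j · l · l · l · l) · h(d(j, b) · h(b · j · j · l, h(b, l, b), d(l, j)) · h(l, l, j), g(l), b) · j · neg(l) · neg(l)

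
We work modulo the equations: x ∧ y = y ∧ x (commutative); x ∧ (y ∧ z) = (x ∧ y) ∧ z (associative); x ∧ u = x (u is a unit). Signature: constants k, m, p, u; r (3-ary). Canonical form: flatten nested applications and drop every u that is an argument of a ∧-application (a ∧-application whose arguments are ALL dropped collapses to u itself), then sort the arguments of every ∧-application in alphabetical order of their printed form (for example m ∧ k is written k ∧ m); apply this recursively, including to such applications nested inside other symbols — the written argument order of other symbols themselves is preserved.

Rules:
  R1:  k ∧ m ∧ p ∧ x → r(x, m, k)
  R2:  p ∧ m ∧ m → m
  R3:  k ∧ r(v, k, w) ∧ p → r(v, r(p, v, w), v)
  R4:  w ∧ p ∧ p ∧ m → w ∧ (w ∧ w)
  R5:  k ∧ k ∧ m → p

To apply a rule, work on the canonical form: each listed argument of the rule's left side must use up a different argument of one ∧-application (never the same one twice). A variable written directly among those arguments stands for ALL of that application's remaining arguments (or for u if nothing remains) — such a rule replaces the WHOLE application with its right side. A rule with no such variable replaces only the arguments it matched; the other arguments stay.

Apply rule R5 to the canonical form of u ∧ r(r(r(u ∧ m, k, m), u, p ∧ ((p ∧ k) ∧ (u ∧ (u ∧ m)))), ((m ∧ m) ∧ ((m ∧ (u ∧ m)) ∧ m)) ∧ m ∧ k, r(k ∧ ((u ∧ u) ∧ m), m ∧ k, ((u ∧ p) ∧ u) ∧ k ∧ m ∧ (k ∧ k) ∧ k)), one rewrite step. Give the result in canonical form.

Canonical form:  r(r(r(m, k, m), u, k ∧ m ∧ p ∧ p), k ∧ m ∧ m ∧ m ∧ m ∧ m ∧ m, r(k ∧ m, k ∧ m, k ∧ k ∧ k ∧ k ∧ m ∧ p))
Match R5:  consume k, k, m
New term:  r(r(r(m, k, m), u, k ∧ m ∧ p ∧ p), k ∧ m ∧ m ∧ m ∧ m ∧ m ∧ m, r(k ∧ m, k ∧ m, k ∧ k ∧ p ∧ p))

Answer: r(r(r(m, k, m), u, k ∧ m ∧ p ∧ p), k ∧ m ∧ m ∧ m ∧ m ∧ m ∧ m, r(k ∧ m, k ∧ m, k ∧ k ∧ p ∧ p))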